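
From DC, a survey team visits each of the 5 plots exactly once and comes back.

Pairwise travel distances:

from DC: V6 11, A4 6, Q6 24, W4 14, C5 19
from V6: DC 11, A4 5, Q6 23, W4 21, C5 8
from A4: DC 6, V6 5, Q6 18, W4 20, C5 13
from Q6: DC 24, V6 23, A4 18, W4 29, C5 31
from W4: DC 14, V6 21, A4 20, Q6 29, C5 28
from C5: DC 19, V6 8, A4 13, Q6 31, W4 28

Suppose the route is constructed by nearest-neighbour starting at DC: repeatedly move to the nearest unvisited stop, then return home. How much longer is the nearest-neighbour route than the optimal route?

Excess over optimum: 7.

From DC: A4=6, V6=11, W4=14, C5=19, Q6=24 → choose A4 (6).
From A4: V6=5, C5=13, Q6=18, W4=20 → choose V6 (5).
From V6: C5=8, W4=21, Q6=23 → choose C5 (8).
From C5: W4=28, Q6=31 → choose W4 (28).
From W4: Q6=29 → choose Q6 (29).
NN route DC → A4 → V6 → C5 → W4 → Q6 → DC costs 100.
Optimal: DC → V6 → C5 → A4 → Q6 → W4 → DC costs 93 (by enumerating all 60 distinct tours).
Excess = 100 − 93 = 7.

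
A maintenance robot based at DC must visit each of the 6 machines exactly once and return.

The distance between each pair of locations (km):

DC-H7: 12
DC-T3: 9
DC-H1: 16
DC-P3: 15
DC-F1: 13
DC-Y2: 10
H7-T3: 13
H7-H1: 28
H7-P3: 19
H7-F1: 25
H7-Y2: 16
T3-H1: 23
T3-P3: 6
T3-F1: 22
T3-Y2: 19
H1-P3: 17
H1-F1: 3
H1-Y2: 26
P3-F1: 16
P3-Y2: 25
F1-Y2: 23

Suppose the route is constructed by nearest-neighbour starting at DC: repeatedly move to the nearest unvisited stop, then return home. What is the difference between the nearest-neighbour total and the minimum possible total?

Excess over optimum: 10 km.

From DC: T3=9, Y2=10, H7=12, F1=13, P3=15, H1=16 → choose T3 (9).
From T3: P3=6, H7=13, Y2=19, F1=22, H1=23 → choose P3 (6).
From P3: F1=16, H1=17, H7=19, Y2=25 → choose F1 (16).
From F1: H1=3, Y2=23, H7=25 → choose H1 (3).
From H1: Y2=26, H7=28 → choose Y2 (26).
From Y2: H7=16 → choose H7 (16).
NN route DC → T3 → P3 → F1 → H1 → Y2 → H7 → DC costs 88.
Optimal: DC → F1 → H1 → P3 → T3 → H7 → Y2 → DC costs 78 (by enumerating all 360 distinct tours).
Excess = 88 − 78 = 10.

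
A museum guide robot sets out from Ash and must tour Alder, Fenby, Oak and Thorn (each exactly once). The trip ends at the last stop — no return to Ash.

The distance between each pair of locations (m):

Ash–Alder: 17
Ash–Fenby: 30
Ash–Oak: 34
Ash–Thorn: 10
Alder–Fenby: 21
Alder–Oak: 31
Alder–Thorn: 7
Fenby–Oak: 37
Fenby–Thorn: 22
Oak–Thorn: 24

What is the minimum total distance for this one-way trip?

Shortest open route: 75 m.

There are 4! = 24 possible orderings.
Ash→Alder→Fenby→Oak→Thorn: 17+21+37+24 = 99
Ash→Alder→Fenby→Thorn→Oak: 17+21+22+24 = 84
Ash→Alder→Oak→Fenby→Thorn: 17+31+37+22 = 107
Ash→Alder→Oak→Thorn→Fenby: 17+31+24+22 = 94
Ash→Alder→Thorn→Fenby→Oak: 17+7+22+37 = 83
Ash→Alder→Thorn→Oak→Fenby: 17+7+24+37 = 85
Ash→Fenby→Alder→Oak→Thorn: 30+21+31+24 = 106
Ash→Fenby→Alder→Thorn→Oak: 30+21+7+24 = 82
Ash→Fenby→Oak→Alder→Thorn: 30+37+31+7 = 105
Ash→Fenby→Oak→Thorn→Alder: 30+37+24+7 = 98
Ash→Fenby→Thorn→Alder→Oak: 30+22+7+31 = 90
Ash→Fenby→Thorn→Oak→Alder: 30+22+24+31 = 107
Ash→Oak→Alder→Fenby→Thorn: 34+31+21+22 = 108
Ash→Oak→Alder→Thorn→Fenby: 34+31+7+22 = 94
… (10 more)
Ash→Thorn→Alder→Fenby→Oak: 10+7+21+37 = 75  ← best
The minimum is 75.
One shortest path: Ash → Thorn → Alder → Fenby → Oak.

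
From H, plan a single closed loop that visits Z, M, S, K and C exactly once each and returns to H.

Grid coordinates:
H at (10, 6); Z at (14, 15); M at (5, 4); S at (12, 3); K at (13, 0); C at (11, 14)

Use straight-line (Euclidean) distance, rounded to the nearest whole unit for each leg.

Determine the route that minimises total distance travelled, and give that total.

Minimum total distance: 40.

With 5 stops there are 5!/2 = 60 distinct round trips (a route and its reverse cost the same).
H → Z → M → S → K → C → H: 10+14+7+3+14+8 = 56
H → Z → M → S → C → K → H: 10+14+7+11+14+7 = 63
H → Z → M → K → S → C → H: 10+14+9+3+11+8 = 55
H → Z → M → K → C → S → H: 10+14+9+14+11+4 = 62
H → Z → M → C → S → K → H: 10+14+12+11+3+7 = 57
H → Z → M → C → K → S → H: 10+14+12+14+3+4 = 57
H → Z → S → M → K → C → H: 10+12+7+9+14+8 = 60
H → Z → S → M → C → K → H: 10+12+7+12+14+7 = 62
H → Z → S → K → M → C → H: 10+12+3+9+12+8 = 54
H → Z → S → K → C → M → H: 10+12+3+14+12+5 = 56
H → Z → S → C → M → K → H: 10+12+11+12+9+7 = 61
H → Z → S → C → K → M → H: 10+12+11+14+9+5 = 61
H → Z → K → M → S → C → H: 10+15+9+7+11+8 = 60
H → Z → K → M → C → S → H: 10+15+9+12+11+4 = 61
… (46 more)
H → M → K → S → Z → C → H: 5+9+3+12+3+8 = 40  ← best
The minimum is 40.
One optimal route: H → M → K → S → Z → C → H (or its reverse).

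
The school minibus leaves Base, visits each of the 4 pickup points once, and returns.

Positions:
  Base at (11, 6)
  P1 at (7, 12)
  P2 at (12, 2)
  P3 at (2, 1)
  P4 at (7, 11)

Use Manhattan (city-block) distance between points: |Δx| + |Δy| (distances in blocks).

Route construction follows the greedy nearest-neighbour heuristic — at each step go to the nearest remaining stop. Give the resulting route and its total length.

42 blocks along Base → P2 → P3 → P4 → P1 → Base.

Base → [P2:5 / P4:9 / P1:10 / P3:14] → P2 (5)
P2 → [P3:11 / P4:14 / P1:15] → P3 (11)
P3 → [P4:15 / P1:16] → P4 (15)
P4 → [P1:1] → P1 (1)
Return P1→Base: 10.
Total = 5 + 11 + 15 + 1 + 10 = 42.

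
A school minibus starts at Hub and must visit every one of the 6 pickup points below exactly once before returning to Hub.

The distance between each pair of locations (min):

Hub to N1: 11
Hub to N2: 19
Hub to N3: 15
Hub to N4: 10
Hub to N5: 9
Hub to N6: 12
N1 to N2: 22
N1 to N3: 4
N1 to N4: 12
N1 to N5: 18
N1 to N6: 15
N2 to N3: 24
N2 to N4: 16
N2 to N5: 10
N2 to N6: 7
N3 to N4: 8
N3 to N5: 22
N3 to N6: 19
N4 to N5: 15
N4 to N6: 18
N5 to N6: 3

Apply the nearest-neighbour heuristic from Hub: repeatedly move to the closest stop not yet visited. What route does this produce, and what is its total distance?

Hub → [N5:9 / N4:10 / N1:11 / N6:12 / N3:15 / N2:19] → N5 (9)
N5 → [N6:3 / N2:10 / N4:15 / N1:18 / N3:22] → N6 (3)
N6 → [N2:7 / N1:15 / N4:18 / N3:19] → N2 (7)
N2 → [N4:16 / N1:22 / N3:24] → N4 (16)
N4 → [N3:8 / N1:12] → N3 (8)
N3 → [N1:4] → N1 (4)
Return N1→Hub: 11.
Total = 9 + 3 + 7 + 16 + 8 + 4 + 11 = 58.

58 min along Hub → N5 → N6 → N2 → N4 → N3 → N1 → Hub.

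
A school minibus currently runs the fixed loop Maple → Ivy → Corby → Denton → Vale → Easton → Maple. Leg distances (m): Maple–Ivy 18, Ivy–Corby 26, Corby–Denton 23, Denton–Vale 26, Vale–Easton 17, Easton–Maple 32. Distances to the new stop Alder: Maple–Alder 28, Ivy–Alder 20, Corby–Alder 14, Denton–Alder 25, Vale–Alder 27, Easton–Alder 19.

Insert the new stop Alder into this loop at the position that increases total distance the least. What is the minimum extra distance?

Insertion cost between consecutive stops i–j is d(i,Alder) + d(Alder,j) − d(i,j):
  between Maple and Ivy: 28 + 20 − 18 = 30
  between Ivy and Corby: 20 + 14 − 26 = 8
  between Corby and Denton: 14 + 25 − 23 = 16
  between Denton and Vale: 25 + 27 − 26 = 26
  between Vale and Easton: 27 + 19 − 17 = 29
  between Easton and Maple: 19 + 28 − 32 = 15
Cheapest insertion is between Ivy and Corby, adding 8.
New total = 142 + 8 = 150.

Minimum extra distance: 8 m, inserting Alder between Ivy and Corby.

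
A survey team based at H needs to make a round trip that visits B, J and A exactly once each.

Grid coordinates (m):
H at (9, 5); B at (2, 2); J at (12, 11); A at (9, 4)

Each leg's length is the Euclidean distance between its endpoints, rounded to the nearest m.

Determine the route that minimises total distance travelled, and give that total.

Shortest round trip = 28 m.

There are 3 distinct closed tours to check (reversals are equivalent).
H→B→J→A→H: 8+13+8+1 = 30
H→B→A→J→H: 8+7+8+7 = 30
H→J→B→A→H: 7+13+7+1 = 28
The minimum is 28.
One optimal route: H → J → B → A → H (or its reverse).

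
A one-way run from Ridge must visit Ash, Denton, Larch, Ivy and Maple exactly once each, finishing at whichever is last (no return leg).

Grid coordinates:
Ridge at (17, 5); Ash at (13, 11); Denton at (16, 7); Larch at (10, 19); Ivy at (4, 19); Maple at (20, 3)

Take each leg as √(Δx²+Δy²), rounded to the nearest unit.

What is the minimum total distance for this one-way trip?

Shortest open route: 30.

There are 5! = 120 possible orderings.
Ridge - Ash - Denton - Larch - Ivy - Maple: 7+5+13+6+23 = 54
Ridge - Ash - Denton - Larch - Maple - Ivy: 7+5+13+19+23 = 67
Ridge - Ash - Denton - Ivy - Larch - Maple: 7+5+17+6+19 = 54
Ridge - Ash - Denton - Ivy - Maple - Larch: 7+5+17+23+19 = 71
Ridge - Ash - Denton - Maple - Larch - Ivy: 7+5+6+19+6 = 43
Ridge - Ash - Denton - Maple - Ivy - Larch: 7+5+6+23+6 = 47
Ridge - Ash - Larch - Denton - Ivy - Maple: 7+9+13+17+23 = 69
Ridge - Ash - Larch - Denton - Maple - Ivy: 7+9+13+6+23 = 58
Ridge - Ash - Larch - Ivy - Denton - Maple: 7+9+6+17+6 = 45
Ridge - Ash - Larch - Ivy - Maple - Denton: 7+9+6+23+6 = 51
Ridge - Ash - Larch - Maple - Denton - Ivy: 7+9+19+6+17 = 58
Ridge - Ash - Larch - Maple - Ivy - Denton: 7+9+19+23+17 = 75
Ridge - Ash - Ivy - Denton - Larch - Maple: 7+12+17+13+19 = 68
Ridge - Ash - Ivy - Denton - Maple - Larch: 7+12+17+6+19 = 61
… (106 more)
Ridge - Maple - Denton - Ash - Larch - Ivy: 4+6+5+9+6 = 30  ← best
The minimum is 30.
One shortest path: Ridge → Maple → Denton → Ash → Larch → Ivy.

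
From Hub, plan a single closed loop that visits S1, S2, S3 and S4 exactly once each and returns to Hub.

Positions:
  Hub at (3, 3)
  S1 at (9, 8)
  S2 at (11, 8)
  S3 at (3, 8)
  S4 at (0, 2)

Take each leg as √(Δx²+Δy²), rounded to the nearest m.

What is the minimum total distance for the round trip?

There are 12 distinct closed tours to check (reversals are equivalent).
Hub - S1 - S2 - S3 - S4 - Hub: 8+2+8+7+3 = 28
Hub - S1 - S2 - S4 - S3 - Hub: 8+2+13+7+5 = 35
Hub - S1 - S3 - S2 - S4 - Hub: 8+6+8+13+3 = 38
Hub - S1 - S3 - S4 - S2 - Hub: 8+6+7+13+9 = 43
Hub - S1 - S4 - S2 - S3 - Hub: 8+11+13+8+5 = 45
Hub - S1 - S4 - S3 - S2 - Hub: 8+11+7+8+9 = 43
Hub - S2 - S1 - S3 - S4 - Hub: 9+2+6+7+3 = 27
Hub - S2 - S1 - S4 - S3 - Hub: 9+2+11+7+5 = 34
Hub - S2 - S3 - S1 - S4 - Hub: 9+8+6+11+3 = 37
Hub - S2 - S4 - S1 - S3 - Hub: 9+13+11+6+5 = 44
Hub - S3 - S1 - S2 - S4 - Hub: 5+6+2+13+3 = 29
Hub - S3 - S2 - S1 - S4 - Hub: 5+8+2+11+3 = 29
The minimum is 27.
One optimal route: Hub → S2 → S1 → S3 → S4 → Hub (or its reverse).

Minimum total distance: 27 m.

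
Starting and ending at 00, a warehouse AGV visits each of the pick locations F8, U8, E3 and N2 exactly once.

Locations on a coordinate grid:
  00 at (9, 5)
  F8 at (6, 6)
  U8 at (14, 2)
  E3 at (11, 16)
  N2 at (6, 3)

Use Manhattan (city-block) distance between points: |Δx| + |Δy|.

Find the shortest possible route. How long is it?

With 4 stops there are 4!/2 = 12 distinct round trips (a route and its reverse cost the same).
00-F8-U8-E3-N2-00: 4+12+17+18+5 = 56
00-F8-U8-N2-E3-00: 4+12+9+18+13 = 56
00-F8-E3-U8-N2-00: 4+15+17+9+5 = 50
00-F8-E3-N2-U8-00: 4+15+18+9+8 = 54
00-F8-N2-U8-E3-00: 4+3+9+17+13 = 46
00-F8-N2-E3-U8-00: 4+3+18+17+8 = 50
00-U8-F8-E3-N2-00: 8+12+15+18+5 = 58
00-U8-F8-N2-E3-00: 8+12+3+18+13 = 54
00-U8-E3-F8-N2-00: 8+17+15+3+5 = 48
00-U8-N2-F8-E3-00: 8+9+3+15+13 = 48
00-E3-F8-U8-N2-00: 13+15+12+9+5 = 54
00-E3-U8-F8-N2-00: 13+17+12+3+5 = 50
The minimum is 46.
One optimal route: 00 → F8 → N2 → U8 → E3 → 00 (or its reverse).

Shortest round trip = 46.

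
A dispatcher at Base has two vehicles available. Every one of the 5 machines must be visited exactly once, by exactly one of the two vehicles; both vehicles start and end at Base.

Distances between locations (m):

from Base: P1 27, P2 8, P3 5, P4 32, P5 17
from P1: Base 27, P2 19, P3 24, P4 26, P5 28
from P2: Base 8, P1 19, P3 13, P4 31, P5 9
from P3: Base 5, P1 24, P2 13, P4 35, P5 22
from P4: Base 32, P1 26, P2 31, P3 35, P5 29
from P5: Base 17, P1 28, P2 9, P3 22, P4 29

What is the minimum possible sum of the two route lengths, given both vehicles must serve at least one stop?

Minimum combined distance: 109 m.

Try each way of splitting the stops between the two vehicles (each non-empty) and, for each split, find the best tour for each vehicle:
  {P1} + {P2, P3, P4, P5}: 54 + 86 = 140
  {P2} + {P1, P3, P4, P5}: 16 + 101 = 117
  {P1, P2} + {P3, P4, P5}: 54 + 86 = 140
  {P3} + {P1, P2, P4, P5}: 10 + 99 = 109
  {P1, P3} + {P2, P4, P5}: 56 + 78 = 134
  {P2, P3} + {P1, P4, P5}: 26 + 99 = 125
  … (15 splits in total)
Best: vehicle 1 Base → P3 → Base = 10; vehicle 2 Base → P1 → P4 → P5 → P2 → Base = 99; combined 109.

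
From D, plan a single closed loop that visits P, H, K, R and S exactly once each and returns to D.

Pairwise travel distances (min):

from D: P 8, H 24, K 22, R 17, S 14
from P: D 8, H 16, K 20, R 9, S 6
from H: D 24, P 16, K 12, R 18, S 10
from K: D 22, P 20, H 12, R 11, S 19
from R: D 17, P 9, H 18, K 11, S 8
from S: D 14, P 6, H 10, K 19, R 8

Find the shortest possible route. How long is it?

64 min — the shortest possible round trip.

With 5 stops there are 5!/2 = 60 distinct round trips (a route and its reverse cost the same).
D-P-H-K-R-S-D: 8+16+12+11+8+14 = 69
D-P-H-K-S-R-D: 8+16+12+19+8+17 = 80
D-P-H-R-K-S-D: 8+16+18+11+19+14 = 86
D-P-H-R-S-K-D: 8+16+18+8+19+22 = 91
D-P-H-S-K-R-D: 8+16+10+19+11+17 = 81
D-P-H-S-R-K-D: 8+16+10+8+11+22 = 75
D-P-K-H-R-S-D: 8+20+12+18+8+14 = 80
D-P-K-H-S-R-D: 8+20+12+10+8+17 = 75
D-P-K-R-H-S-D: 8+20+11+18+10+14 = 81
D-P-K-R-S-H-D: 8+20+11+8+10+24 = 81
D-P-K-S-H-R-D: 8+20+19+10+18+17 = 92
D-P-K-S-R-H-D: 8+20+19+8+18+24 = 97
D-P-R-H-K-S-D: 8+9+18+12+19+14 = 80
D-P-R-H-S-K-D: 8+9+18+10+19+22 = 86
… (46 more)
D-P-R-K-H-S-D: 8+9+11+12+10+14 = 64  ← best
The minimum is 64.
One optimal route: D → P → R → K → H → S → D (or its reverse).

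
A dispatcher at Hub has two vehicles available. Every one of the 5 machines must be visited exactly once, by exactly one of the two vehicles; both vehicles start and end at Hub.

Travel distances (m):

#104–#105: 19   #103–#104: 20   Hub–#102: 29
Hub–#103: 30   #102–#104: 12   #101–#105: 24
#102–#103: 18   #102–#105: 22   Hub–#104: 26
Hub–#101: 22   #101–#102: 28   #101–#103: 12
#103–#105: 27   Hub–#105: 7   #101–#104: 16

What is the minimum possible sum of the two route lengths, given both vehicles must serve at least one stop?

Try each way of splitting the stops between the two vehicles (each non-empty) and, for each split, find the best tour for each vehicle:
  {#101} + {#102, #103, #104, #105}: 44 + 86 = 130
  {#102} + {#101, #103, #104, #105}: 58 + 80 = 138
  {#101, #102} + {#103, #104, #105}: 79 + 76 = 155
  {#103} + {#101, #102, #104, #105}: 60 + 79 = 139
  {#101, #103} + {#102, #104, #105}: 64 + 67 = 131
  {#102, #103} + {#101, #104, #105}: 77 + 64 = 141
  … (15 splits in total)
  {#101, #102, #103, #104} + {#105}: 90 + 14 = 104  ← best
Best: vehicle 1 Hub → #101 → #103 → #102 → #104 → Hub = 90; vehicle 2 Hub → #105 → Hub = 14; combined 104.

104 m — the smallest possible combined total.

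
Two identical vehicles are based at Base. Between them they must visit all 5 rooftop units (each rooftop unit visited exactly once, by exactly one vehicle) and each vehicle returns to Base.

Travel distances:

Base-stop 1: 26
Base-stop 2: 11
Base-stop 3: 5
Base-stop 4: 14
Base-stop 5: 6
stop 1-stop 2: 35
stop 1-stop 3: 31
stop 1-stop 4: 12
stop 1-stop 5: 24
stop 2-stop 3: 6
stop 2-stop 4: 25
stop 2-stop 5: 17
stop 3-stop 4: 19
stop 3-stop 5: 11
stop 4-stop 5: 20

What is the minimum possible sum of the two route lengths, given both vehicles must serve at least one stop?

Minimum combined distance: 78.

Check every non-empty split of the stops between the two vehicles; for each half take its own optimal tour:
  {stop 1} + {stop 2, stop 3, stop 4, stop 5}: 52 + 62 = 114
  {stop 2} + {stop 1, stop 3, stop 4, stop 5}: 22 + 66 = 88
  {stop 1, stop 2} + {stop 3, stop 4, stop 5}: 72 + 50 = 122
  {stop 3} + {stop 1, stop 2, stop 4, stop 5}: 10 + 78 = 88
  {stop 1, stop 3} + {stop 2, stop 4, stop 5}: 62 + 62 = 124
  {stop 2, stop 3} + {stop 1, stop 4, stop 5}: 22 + 56 = 78
  … (15 splits in total)
Best: vehicle 1 Base → stop 2 → stop 3 → Base = 22; vehicle 2 Base → stop 4 → stop 1 → stop 5 → Base = 56; combined 78.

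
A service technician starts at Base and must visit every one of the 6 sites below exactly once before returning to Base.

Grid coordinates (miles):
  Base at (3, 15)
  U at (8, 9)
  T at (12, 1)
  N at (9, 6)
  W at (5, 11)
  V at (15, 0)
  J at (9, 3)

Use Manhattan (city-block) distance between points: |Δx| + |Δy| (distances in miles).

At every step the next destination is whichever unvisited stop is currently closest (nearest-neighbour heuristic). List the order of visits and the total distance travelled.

Base → [W:6 / U:11 / N:15 / J:18 / T:23 / V:27] → W (6)
W → [U:5 / N:9 / J:12 / T:17 / V:21] → U (5)
U → [N:4 / J:7 / T:12 / V:16] → N (4)
N → [J:3 / T:8 / V:12] → J (3)
J → [T:5 / V:9] → T (5)
T → [V:4] → V (4)
Return V→Base: 27.
Total = 6 + 5 + 4 + 3 + 5 + 4 + 27 = 54.

54 miles along Base → W → U → N → J → T → V → Base.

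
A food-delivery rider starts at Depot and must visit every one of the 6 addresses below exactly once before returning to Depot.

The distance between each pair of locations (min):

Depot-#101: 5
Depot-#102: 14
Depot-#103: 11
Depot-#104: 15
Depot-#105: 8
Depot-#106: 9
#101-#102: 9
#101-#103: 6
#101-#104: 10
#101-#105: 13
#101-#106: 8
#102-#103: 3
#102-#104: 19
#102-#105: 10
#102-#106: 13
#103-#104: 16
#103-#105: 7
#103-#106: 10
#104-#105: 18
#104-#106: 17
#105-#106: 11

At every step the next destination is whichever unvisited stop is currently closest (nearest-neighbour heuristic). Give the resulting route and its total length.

Depot → [#101:5 / #105:8 / #106:9 / #103:11 / #102:14 / #104:15] → #101 (5)
#101 → [#103:6 / #106:8 / #102:9 / #104:10 / #105:13] → #103 (6)
#103 → [#102:3 / #105:7 / #106:10 / #104:16] → #102 (3)
#102 → [#105:10 / #106:13 / #104:19] → #105 (10)
#105 → [#106:11 / #104:18] → #106 (11)
#106 → [#104:17] → #104 (17)
Return #104→Depot: 15.
Total = 5 + 6 + 3 + 10 + 11 + 17 + 15 = 67.

67 min along Depot → #101 → #103 → #102 → #105 → #106 → #104 → Depot.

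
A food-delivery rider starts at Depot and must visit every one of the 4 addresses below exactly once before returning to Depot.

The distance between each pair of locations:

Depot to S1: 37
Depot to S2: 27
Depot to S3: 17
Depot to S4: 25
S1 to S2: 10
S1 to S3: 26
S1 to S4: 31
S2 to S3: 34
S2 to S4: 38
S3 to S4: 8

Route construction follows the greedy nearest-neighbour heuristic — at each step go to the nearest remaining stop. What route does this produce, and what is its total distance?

93 along Depot → S3 → S4 → S1 → S2 → Depot.

Depot → [S3:17 / S4:25 / S2:27 / S1:37] → S3 (17)
S3 → [S4:8 / S1:26 / S2:34] → S4 (8)
S4 → [S1:31 / S2:38] → S1 (31)
S1 → [S2:10] → S2 (10)
Return S2→Depot: 27.
Total = 17 + 8 + 31 + 10 + 27 = 93.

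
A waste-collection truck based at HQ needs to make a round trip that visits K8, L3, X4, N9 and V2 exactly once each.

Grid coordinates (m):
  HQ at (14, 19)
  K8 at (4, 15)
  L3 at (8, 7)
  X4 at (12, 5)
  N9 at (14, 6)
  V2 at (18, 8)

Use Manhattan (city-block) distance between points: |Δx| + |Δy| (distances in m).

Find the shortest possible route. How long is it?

HQ→K8→L3→X4→N9→V2→HQ: 14+12+6+3+6+15 = 56
HQ→K8→L3→X4→V2→N9→HQ: 14+12+6+9+6+13 = 60
HQ→K8→L3→N9→X4→V2→HQ: 14+12+7+3+9+15 = 60
HQ→K8→L3→N9→V2→X4→HQ: 14+12+7+6+9+16 = 64
HQ→K8→L3→V2→X4→N9→HQ: 14+12+11+9+3+13 = 62
HQ→K8→L3→V2→N9→X4→HQ: 14+12+11+6+3+16 = 62
HQ→K8→X4→L3→N9→V2→HQ: 14+18+6+7+6+15 = 66
HQ→K8→X4→L3→V2→N9→HQ: 14+18+6+11+6+13 = 68
HQ→K8→X4→N9→L3→V2→HQ: 14+18+3+7+11+15 = 68
HQ→K8→X4→N9→V2→L3→HQ: 14+18+3+6+11+18 = 70
HQ→K8→X4→V2→L3→N9→HQ: 14+18+9+11+7+13 = 72
HQ→K8→X4→V2→N9→L3→HQ: 14+18+9+6+7+18 = 72
HQ→K8→N9→L3→X4→V2→HQ: 14+19+7+6+9+15 = 70
HQ→K8→N9→L3→V2→X4→HQ: 14+19+7+11+9+16 = 76
… (46 more)
The minimum is 56.
One optimal route: HQ → K8 → L3 → X4 → N9 → V2 → HQ (or its reverse).

56 m — the shortest possible round trip.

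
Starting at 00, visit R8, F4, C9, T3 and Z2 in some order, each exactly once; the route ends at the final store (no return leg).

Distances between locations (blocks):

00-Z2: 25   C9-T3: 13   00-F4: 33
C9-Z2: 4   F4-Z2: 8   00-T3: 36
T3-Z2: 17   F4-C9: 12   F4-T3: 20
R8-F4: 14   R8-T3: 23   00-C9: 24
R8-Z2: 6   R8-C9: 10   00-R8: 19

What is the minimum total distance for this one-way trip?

58 blocks — the minimum one-way total.

There are 5! = 120 possible orderings.
00 → R8 → F4 → C9 → T3 → Z2: 19+14+12+13+17 = 75
00 → R8 → F4 → C9 → Z2 → T3: 19+14+12+4+17 = 66
00 → R8 → F4 → T3 → C9 → Z2: 19+14+20+13+4 = 70
00 → R8 → F4 → T3 → Z2 → C9: 19+14+20+17+4 = 74
00 → R8 → F4 → Z2 → C9 → T3: 19+14+8+4+13 = 58
00 → R8 → F4 → Z2 → T3 → C9: 19+14+8+17+13 = 71
00 → R8 → C9 → F4 → T3 → Z2: 19+10+12+20+17 = 78
00 → R8 → C9 → F4 → Z2 → T3: 19+10+12+8+17 = 66
00 → R8 → C9 → T3 → F4 → Z2: 19+10+13+20+8 = 70
00 → R8 → C9 → T3 → Z2 → F4: 19+10+13+17+8 = 67
00 → R8 → C9 → Z2 → F4 → T3: 19+10+4+8+20 = 61
00 → R8 → C9 → Z2 → T3 → F4: 19+10+4+17+20 = 70
00 → R8 → T3 → F4 → C9 → Z2: 19+23+20+12+4 = 78
00 → R8 → T3 → F4 → Z2 → C9: 19+23+20+8+4 = 74
… (106 more)
The minimum is 58.
One shortest path: 00 → R8 → F4 → Z2 → C9 → T3.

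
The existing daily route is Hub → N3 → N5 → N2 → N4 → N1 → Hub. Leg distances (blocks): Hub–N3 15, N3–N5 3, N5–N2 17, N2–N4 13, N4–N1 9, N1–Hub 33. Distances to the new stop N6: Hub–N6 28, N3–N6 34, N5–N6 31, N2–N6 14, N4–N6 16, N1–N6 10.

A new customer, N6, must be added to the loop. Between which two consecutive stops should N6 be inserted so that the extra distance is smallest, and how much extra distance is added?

Insertion cost between consecutive stops i–j is d(i,N6) + d(N6,j) − d(i,j):
  between Hub and N3: 28 + 34 − 15 = 47
  between N3 and N5: 34 + 31 − 3 = 62
  between N5 and N2: 31 + 14 − 17 = 28
  between N2 and N4: 14 + 16 − 13 = 17
  between N4 and N1: 16 + 10 − 9 = 17
  between N1 and Hub: 10 + 28 − 33 = 5
Cheapest insertion is between N1 and Hub, adding 5.
New total = 90 + 5 = 95.

+5 blocks — insert N6 between N1 and Hub.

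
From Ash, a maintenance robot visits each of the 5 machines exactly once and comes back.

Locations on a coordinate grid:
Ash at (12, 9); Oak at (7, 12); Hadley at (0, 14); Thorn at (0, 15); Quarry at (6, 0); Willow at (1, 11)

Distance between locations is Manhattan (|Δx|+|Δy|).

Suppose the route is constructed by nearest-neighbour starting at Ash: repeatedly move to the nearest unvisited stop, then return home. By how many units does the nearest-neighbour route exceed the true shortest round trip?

The nearest-neighbour route is 2 longer than optimal.

From Ash: Oak=8, Willow=13, Quarry=15, Hadley=17, Thorn=18 → choose Oak (8).
From Oak: Willow=7, Hadley=9, Thorn=10, Quarry=13 → choose Willow (7).
From Willow: Hadley=4, Thorn=5, Quarry=16 → choose Hadley (4).
From Hadley: Thorn=1, Quarry=20 → choose Thorn (1).
From Thorn: Quarry=21 → choose Quarry (21).
NN route Ash → Oak → Willow → Hadley → Thorn → Quarry → Ash costs 56.
Optimal: Ash → Oak → Hadley → Thorn → Willow → Quarry → Ash costs 54 (by enumerating all 60 distinct tours).
Excess = 56 − 54 = 2.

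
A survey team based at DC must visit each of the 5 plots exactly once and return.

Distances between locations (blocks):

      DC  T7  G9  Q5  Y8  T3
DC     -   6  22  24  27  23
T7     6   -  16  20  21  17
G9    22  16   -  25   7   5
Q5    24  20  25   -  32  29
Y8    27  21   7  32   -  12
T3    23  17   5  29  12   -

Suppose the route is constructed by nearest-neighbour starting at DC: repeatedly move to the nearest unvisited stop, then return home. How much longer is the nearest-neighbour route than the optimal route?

From DC: T7=6, G9=22, T3=23, Q5=24, Y8=27 → choose T7 (6).
From T7: G9=16, T3=17, Q5=20, Y8=21 → choose G9 (16).
From G9: T3=5, Y8=7, Q5=25 → choose T3 (5).
From T3: Y8=12, Q5=29 → choose Y8 (12).
From Y8: Q5=32 → choose Q5 (32).
NN route DC → T7 → G9 → T3 → Y8 → Q5 → DC costs 95.
Optimal: DC → T7 → T3 → G9 → Y8 → Q5 → DC costs 91 (by enumerating all 60 distinct tours).
Excess = 95 − 91 = 4.

Excess over optimum: 4 blocks.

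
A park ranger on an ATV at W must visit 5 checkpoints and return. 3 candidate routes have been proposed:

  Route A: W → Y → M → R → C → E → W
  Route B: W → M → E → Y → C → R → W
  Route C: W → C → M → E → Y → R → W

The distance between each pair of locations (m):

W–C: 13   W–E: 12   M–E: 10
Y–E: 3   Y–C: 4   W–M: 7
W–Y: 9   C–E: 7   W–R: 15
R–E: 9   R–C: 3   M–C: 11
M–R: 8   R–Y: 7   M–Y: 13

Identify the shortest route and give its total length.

Route A: 9 + 13 + 8 + 3 + 7 + 12 = 52
Route B: 7 + 10 + 3 + 4 + 3 + 15 = 42
Route C: 13 + 11 + 10 + 3 + 7 + 15 = 59

Shortest is Route B, total 42 m.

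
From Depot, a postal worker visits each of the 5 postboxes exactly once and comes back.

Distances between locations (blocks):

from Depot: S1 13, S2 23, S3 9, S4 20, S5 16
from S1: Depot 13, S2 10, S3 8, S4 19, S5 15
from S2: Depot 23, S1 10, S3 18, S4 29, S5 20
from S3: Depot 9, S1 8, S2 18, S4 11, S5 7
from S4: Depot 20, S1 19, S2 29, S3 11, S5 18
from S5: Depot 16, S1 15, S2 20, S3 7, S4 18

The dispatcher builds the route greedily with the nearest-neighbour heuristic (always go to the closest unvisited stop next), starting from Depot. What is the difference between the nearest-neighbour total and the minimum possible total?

9 blocks longer than the optimal tour.

From Depot: S3=9, S1=13, S5=16, S4=20, S2=23 → choose S3 (9).
From S3: S5=7, S1=8, S4=11, S2=18 → choose S5 (7).
From S5: S1=15, S4=18, S2=20 → choose S1 (15).
From S1: S2=10, S4=19 → choose S2 (10).
From S2: S4=29 → choose S4 (29).
NN route Depot → S3 → S5 → S1 → S2 → S4 → Depot costs 90.
Optimal: Depot → S1 → S2 → S5 → S3 → S4 → Depot costs 81 (by enumerating all 60 distinct tours).
Excess = 90 − 81 = 9.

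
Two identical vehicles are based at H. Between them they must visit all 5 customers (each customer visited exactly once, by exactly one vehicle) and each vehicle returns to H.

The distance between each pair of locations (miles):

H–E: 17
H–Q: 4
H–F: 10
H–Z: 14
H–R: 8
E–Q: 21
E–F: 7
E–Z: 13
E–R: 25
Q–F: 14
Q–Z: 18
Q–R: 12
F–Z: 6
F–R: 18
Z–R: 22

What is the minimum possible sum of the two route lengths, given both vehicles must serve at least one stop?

Check every non-empty split of the stops between the two vehicles; for each half take its own optimal tour:
  {E} + {Q, F, Z, R}: 34 + 54 = 88
  {Q} + {E, F, Z, R}: 8 + 60 = 68
  {E, Q} + {F, Z, R}: 42 + 46 = 88
  {F} + {E, Q, Z, R}: 20 + 68 = 88
  {E, F} + {Q, Z, R}: 34 + 52 = 86
  {Q, F} + {E, Z, R}: 28 + 60 = 88
  … (15 splits in total)
Best: vehicle 1 H → Q → H = 8; vehicle 2 H → E → F → Z → R → H = 60; combined 68.

Minimum combined distance: 68 miles.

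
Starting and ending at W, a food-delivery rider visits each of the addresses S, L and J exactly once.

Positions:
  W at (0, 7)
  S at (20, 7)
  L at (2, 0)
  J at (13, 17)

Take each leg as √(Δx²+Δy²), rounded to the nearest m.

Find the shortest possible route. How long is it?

54 m — the shortest possible round trip.

With 3 stops there are 3!/2 = 3 distinct round trips (a route and its reverse cost the same).
W - S - L - J - W: 20+19+20+16 = 75
W - S - J - L - W: 20+12+20+7 = 59
W - L - S - J - W: 7+19+12+16 = 54
The minimum is 54.
One optimal route: W → L → S → J → W (or its reverse).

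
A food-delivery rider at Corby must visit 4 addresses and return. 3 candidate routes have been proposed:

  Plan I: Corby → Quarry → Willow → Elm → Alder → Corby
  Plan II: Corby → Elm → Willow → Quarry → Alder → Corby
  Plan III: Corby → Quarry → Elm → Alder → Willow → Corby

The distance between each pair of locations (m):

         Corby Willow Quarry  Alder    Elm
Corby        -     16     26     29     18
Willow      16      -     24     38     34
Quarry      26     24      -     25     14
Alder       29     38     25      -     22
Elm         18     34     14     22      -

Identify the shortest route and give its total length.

Shortest is Plan III, total 116 m.

Plan I: 26 + 24 + 34 + 22 + 29 = 135
Plan II: 18 + 34 + 24 + 25 + 29 = 130
Plan III: 26 + 14 + 22 + 38 + 16 = 116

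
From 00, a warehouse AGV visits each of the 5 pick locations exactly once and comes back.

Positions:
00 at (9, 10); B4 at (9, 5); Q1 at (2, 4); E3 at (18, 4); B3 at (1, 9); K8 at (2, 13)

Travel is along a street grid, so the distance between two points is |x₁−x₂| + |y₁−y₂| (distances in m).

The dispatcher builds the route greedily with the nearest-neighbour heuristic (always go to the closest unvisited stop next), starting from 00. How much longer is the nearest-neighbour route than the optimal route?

00: B4=5, B3=9, K8=10, Q1=13, E3=15 ⇒ B4
B4: Q1=8, E3=10, B3=12, K8=15 ⇒ Q1
Q1: B3=6, K8=9, E3=16 ⇒ B3
B3: K8=5, E3=22 ⇒ K8
K8: E3=25 ⇒ E3
NN route 00 → B4 → Q1 → B3 → K8 → E3 → 00 costs 64.
Optimal: 00 → B4 → E3 → Q1 → B3 → K8 → 00 costs 52 (by enumerating all 60 distinct tours).
Excess = 64 − 52 = 12.

The nearest-neighbour route is 12 m longer than optimal.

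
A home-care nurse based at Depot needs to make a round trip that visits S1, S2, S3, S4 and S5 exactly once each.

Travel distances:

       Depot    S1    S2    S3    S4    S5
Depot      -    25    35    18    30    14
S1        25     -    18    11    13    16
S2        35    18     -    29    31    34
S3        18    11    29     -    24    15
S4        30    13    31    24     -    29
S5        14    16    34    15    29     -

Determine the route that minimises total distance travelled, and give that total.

There are 60 distinct closed tours to check (reversals are equivalent).
Depot → S1 → S2 → S3 → S4 → S5 → Depot: 25+18+29+24+29+14 = 139
Depot → S1 → S2 → S3 → S5 → S4 → Depot: 25+18+29+15+29+30 = 146
Depot → S1 → S2 → S4 → S3 → S5 → Depot: 25+18+31+24+15+14 = 127
Depot → S1 → S2 → S4 → S5 → S3 → Depot: 25+18+31+29+15+18 = 136
Depot → S1 → S2 → S5 → S3 → S4 → Depot: 25+18+34+15+24+30 = 146
Depot → S1 → S2 → S5 → S4 → S3 → Depot: 25+18+34+29+24+18 = 148
Depot → S1 → S3 → S2 → S4 → S5 → Depot: 25+11+29+31+29+14 = 139
Depot → S1 → S3 → S2 → S5 → S4 → Depot: 25+11+29+34+29+30 = 158
Depot → S1 → S3 → S4 → S2 → S5 → Depot: 25+11+24+31+34+14 = 139
Depot → S1 → S3 → S4 → S5 → S2 → Depot: 25+11+24+29+34+35 = 158
Depot → S1 → S3 → S5 → S2 → S4 → Depot: 25+11+15+34+31+30 = 146
Depot → S1 → S3 → S5 → S4 → S2 → Depot: 25+11+15+29+31+35 = 146
Depot → S1 → S4 → S2 → S3 → S5 → Depot: 25+13+31+29+15+14 = 127
Depot → S1 → S4 → S2 → S5 → S3 → Depot: 25+13+31+34+15+18 = 136
… (46 more)
Depot → S2 → S1 → S4 → S3 → S5 → Depot: 35+18+13+24+15+14 = 119  ← best
The minimum is 119.
One optimal route: Depot → S2 → S1 → S4 → S3 → S5 → Depot (or its reverse).

Minimum total distance: 119.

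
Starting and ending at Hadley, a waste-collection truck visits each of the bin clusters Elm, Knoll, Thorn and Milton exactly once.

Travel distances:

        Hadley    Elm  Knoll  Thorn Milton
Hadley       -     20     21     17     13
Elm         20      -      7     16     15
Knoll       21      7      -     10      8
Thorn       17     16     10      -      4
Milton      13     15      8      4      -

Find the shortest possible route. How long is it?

Minimum total distance: 54.

With 4 stops there are 4!/2 = 12 distinct round trips (a route and its reverse cost the same).
Hadley→Elm→Knoll→Thorn→Milton→Hadley: 20+7+10+4+13 = 54
Hadley→Elm→Knoll→Milton→Thorn→Hadley: 20+7+8+4+17 = 56
Hadley→Elm→Thorn→Knoll→Milton→Hadley: 20+16+10+8+13 = 67
Hadley→Elm→Thorn→Milton→Knoll→Hadley: 20+16+4+8+21 = 69
Hadley→Elm→Milton→Knoll→Thorn→Hadley: 20+15+8+10+17 = 70
Hadley→Elm→Milton→Thorn→Knoll→Hadley: 20+15+4+10+21 = 70
Hadley→Knoll→Elm→Thorn→Milton→Hadley: 21+7+16+4+13 = 61
Hadley→Knoll→Elm→Milton→Thorn→Hadley: 21+7+15+4+17 = 64
Hadley→Knoll→Thorn→Elm→Milton→Hadley: 21+10+16+15+13 = 75
Hadley→Knoll→Milton→Elm→Thorn→Hadley: 21+8+15+16+17 = 77
Hadley→Thorn→Elm→Knoll→Milton→Hadley: 17+16+7+8+13 = 61
Hadley→Thorn→Knoll→Elm→Milton→Hadley: 17+10+7+15+13 = 62
The minimum is 54.
One optimal route: Hadley → Elm → Knoll → Thorn → Milton → Hadley (or its reverse).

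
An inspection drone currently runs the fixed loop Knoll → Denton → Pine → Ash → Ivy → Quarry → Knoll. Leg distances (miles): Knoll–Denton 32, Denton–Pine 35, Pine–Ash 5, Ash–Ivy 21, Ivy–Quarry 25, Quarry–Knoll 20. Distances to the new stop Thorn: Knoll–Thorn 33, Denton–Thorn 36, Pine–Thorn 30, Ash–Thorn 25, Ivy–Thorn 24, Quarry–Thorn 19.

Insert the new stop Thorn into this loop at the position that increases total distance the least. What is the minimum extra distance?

+18 miles — insert Thorn between Ivy and Quarry.

Insertion cost between consecutive stops i–j is d(i,Thorn) + d(Thorn,j) − d(i,j):
  between Knoll and Denton: 33 + 36 − 32 = 37
  between Denton and Pine: 36 + 30 − 35 = 31
  between Pine and Ash: 30 + 25 − 5 = 50
  between Ash and Ivy: 25 + 24 − 21 = 28
  between Ivy and Quarry: 24 + 19 − 25 = 18
  between Quarry and Knoll: 19 + 33 − 20 = 32
Cheapest insertion is between Ivy and Quarry, adding 18.
New total = 138 + 18 = 156.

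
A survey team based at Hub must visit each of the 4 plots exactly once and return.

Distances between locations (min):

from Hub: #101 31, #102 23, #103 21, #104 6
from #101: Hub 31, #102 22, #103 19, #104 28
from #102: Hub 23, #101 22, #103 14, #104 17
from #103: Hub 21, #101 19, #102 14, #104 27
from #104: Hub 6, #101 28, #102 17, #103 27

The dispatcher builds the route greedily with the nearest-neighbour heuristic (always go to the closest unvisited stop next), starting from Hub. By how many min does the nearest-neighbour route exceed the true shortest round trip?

The nearest-neighbour route is 2 min longer than optimal.

From Hub: #104=6, #103=21, #102=23, #101=31 → choose #104 (6).
From #104: #102=17, #103=27, #101=28 → choose #102 (17).
From #102: #103=14, #101=22 → choose #103 (14).
From #103: #101=19 → choose #101 (19).
NN route Hub → #104 → #102 → #103 → #101 → Hub costs 87.
Optimal: Hub → #103 → #101 → #102 → #104 → Hub costs 85 (by enumerating all 12 distinct tours).
Excess = 87 − 85 = 2.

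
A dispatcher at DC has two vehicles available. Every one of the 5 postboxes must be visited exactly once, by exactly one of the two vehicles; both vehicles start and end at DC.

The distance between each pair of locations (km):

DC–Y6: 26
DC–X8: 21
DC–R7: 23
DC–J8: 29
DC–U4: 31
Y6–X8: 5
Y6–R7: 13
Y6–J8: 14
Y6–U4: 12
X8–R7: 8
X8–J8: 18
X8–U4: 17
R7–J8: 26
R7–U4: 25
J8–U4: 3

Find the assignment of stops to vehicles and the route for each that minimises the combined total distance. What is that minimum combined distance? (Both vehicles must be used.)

Minimum combined distance: 116 km.

Check every non-empty split of the stops between the two vehicles; for each half take its own optimal tour:
  {Y6} + {X8, R7, J8, U4}: 52 + 80 = 132
  {X8} + {Y6, R7, J8, U4}: 42 + 80 = 122
  {Y6, X8} + {R7, J8, U4}: 52 + 80 = 132
  {R7} + {Y6, X8, J8, U4}: 46 + 70 = 116
  {Y6, R7} + {X8, J8, U4}: 62 + 70 = 132
  {X8, R7} + {Y6, J8, U4}: 52 + 70 = 122
  … (15 splits in total)
Best: vehicle 1 DC → R7 → DC = 46; vehicle 2 DC → X8 → Y6 → U4 → J8 → DC = 70; combined 116.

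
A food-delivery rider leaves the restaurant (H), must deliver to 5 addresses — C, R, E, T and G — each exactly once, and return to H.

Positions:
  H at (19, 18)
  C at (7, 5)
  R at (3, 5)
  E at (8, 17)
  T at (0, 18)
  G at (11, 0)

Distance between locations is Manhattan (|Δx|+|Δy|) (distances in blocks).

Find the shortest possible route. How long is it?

With 5 stops there are 5!/2 = 60 distinct round trips (a route and its reverse cost the same).
H→C→R→E→T→G→H: 25+4+17+9+29+26 = 110
H→C→R→E→G→T→H: 25+4+17+20+29+19 = 114
H→C→R→T→E→G→H: 25+4+16+9+20+26 = 100
H→C→R→T→G→E→H: 25+4+16+29+20+12 = 106
H→C→R→G→E→T→H: 25+4+13+20+9+19 = 90
H→C→R→G→T→E→H: 25+4+13+29+9+12 = 92
H→C→E→R→T→G→H: 25+13+17+16+29+26 = 126
H→C→E→R→G→T→H: 25+13+17+13+29+19 = 116
H→C→E→T→R→G→H: 25+13+9+16+13+26 = 102
H→C→E→T→G→R→H: 25+13+9+29+13+29 = 118
H→C→E→G→R→T→H: 25+13+20+13+16+19 = 106
H→C→E→G→T→R→H: 25+13+20+29+16+29 = 132
H→C→T→R→E→G→H: 25+20+16+17+20+26 = 124
H→C→T→R→G→E→H: 25+20+16+13+20+12 = 106
… (46 more)
H→E→T→R→C→G→H: 12+9+16+4+9+26 = 76  ← best
The minimum is 76.
One optimal route: H → E → T → R → C → G → H (or its reverse).

76 blocks — the shortest possible round trip.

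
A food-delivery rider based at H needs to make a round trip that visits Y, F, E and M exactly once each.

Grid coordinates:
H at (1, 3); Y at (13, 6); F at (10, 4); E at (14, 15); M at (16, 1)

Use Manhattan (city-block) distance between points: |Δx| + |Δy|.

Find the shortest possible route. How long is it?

H-Y-F-E-M-H: 15+5+15+16+17 = 68
H-Y-F-M-E-H: 15+5+9+16+25 = 70
H-Y-E-F-M-H: 15+10+15+9+17 = 66
H-Y-E-M-F-H: 15+10+16+9+10 = 60
H-Y-M-F-E-H: 15+8+9+15+25 = 72
H-Y-M-E-F-H: 15+8+16+15+10 = 64
H-F-Y-E-M-H: 10+5+10+16+17 = 58
H-F-Y-M-E-H: 10+5+8+16+25 = 64
H-F-E-Y-M-H: 10+15+10+8+17 = 60
H-F-M-Y-E-H: 10+9+8+10+25 = 62
H-E-Y-F-M-H: 25+10+5+9+17 = 66
H-E-F-Y-M-H: 25+15+5+8+17 = 70
The minimum is 58.
One optimal route: H → F → Y → E → M → H (or its reverse).

Shortest round trip = 58.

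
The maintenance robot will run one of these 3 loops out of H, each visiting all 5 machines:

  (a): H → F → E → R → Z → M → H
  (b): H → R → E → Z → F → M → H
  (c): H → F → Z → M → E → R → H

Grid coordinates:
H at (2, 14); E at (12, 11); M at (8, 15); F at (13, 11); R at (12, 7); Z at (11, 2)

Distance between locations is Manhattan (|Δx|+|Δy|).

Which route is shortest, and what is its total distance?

48 — (a) is the shortest.

(a): 14 + 1 + 4 + 6 + 16 + 7 = 48
(b): 17 + 4 + 10 + 11 + 9 + 7 = 58
(c): 14 + 11 + 16 + 8 + 4 + 17 = 70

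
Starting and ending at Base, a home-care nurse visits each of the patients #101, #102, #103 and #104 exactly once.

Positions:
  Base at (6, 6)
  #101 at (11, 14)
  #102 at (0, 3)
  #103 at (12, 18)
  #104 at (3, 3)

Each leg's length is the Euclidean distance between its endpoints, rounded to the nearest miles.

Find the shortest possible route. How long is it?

39 miles — the shortest possible round trip.

With 4 stops there are 4!/2 = 12 distinct round trips (a route and its reverse cost the same).
Base→#101→#102→#103→#104→Base: 9+16+19+17+4 = 65
Base→#101→#102→#104→#103→Base: 9+16+3+17+13 = 58
Base→#101→#103→#102→#104→Base: 9+4+19+3+4 = 39
Base→#101→#103→#104→#102→Base: 9+4+17+3+7 = 40
Base→#101→#104→#102→#103→Base: 9+14+3+19+13 = 58
Base→#101→#104→#103→#102→Base: 9+14+17+19+7 = 66
Base→#102→#101→#103→#104→Base: 7+16+4+17+4 = 48
Base→#102→#101→#104→#103→Base: 7+16+14+17+13 = 67
Base→#102→#103→#101→#104→Base: 7+19+4+14+4 = 48
Base→#102→#104→#101→#103→Base: 7+3+14+4+13 = 41
Base→#103→#101→#102→#104→Base: 13+4+16+3+4 = 40
Base→#103→#102→#101→#104→Base: 13+19+16+14+4 = 66
The minimum is 39.
One optimal route: Base → #101 → #103 → #102 → #104 → Base (or its reverse).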